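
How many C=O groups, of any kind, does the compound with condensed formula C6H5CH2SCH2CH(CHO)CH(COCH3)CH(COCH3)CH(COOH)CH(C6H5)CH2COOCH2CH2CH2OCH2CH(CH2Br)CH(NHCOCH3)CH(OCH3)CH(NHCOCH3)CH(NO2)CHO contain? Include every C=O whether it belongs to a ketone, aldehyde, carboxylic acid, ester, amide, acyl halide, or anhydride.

8

CH(CHO): aldehyde, 1 C=O (running total 1).
CH(COCH3): ketone, 1 C=O (running total 2).
CH(COCH3): ketone, 1 C=O (running total 3).
CH(COOH): carboxylic acid, 1 C=O (running total 4).
CH2COOCH2: ester, 1 C=O (running total 5).
CH(NHCOCH3): amide, 1 C=O (running total 6).
CH(NHCOCH3): amide, 1 C=O (running total 7).
CHO: aldehyde, 1 C=O (running total 8).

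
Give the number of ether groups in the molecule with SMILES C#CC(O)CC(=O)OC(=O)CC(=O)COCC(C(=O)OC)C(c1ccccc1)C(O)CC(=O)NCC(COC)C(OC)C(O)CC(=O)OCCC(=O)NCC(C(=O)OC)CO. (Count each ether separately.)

3

Taking each segment in turn:
  HC≡C: C≡C triple bond → alkyne.
  CH(OH): –OH on an sp³ carbon → alcohol (secondary).
  CH2CO-O-COCH2: two acyl groups sharing one oxygen, –C(=O)–O–C(=O)– → anhydride.
  CO: –C(=O)– with carbon on both sides → ketone.
  CH2OCH2: C–O–C with sp³ carbons on both sides and no adjacent C=O → ether.
  CH(COOCH3): pendant –COOCH3: carbonyl C bonded to C and –OCH3 → ester.
  CH(C6H5): pendant –C6H5: benzene ring → arene.
  CH(OH): –OH on an sp³ carbon → alcohol (secondary).
  CH2CONHCH2: –C(=O)–N– linkage → amide (the N is not an amine).
  CH(CH2OCH3): pendant –CH2OCH3: C–O–C linkage → ether.
  CH(OCH3): pendant –OCH3: C–O–C with sp³ C, no adjacent C=O → ether.
  CH(OH): –OH on an sp³ carbon → alcohol (secondary).
  CH2COOCH2: –C(=O)–O–C with C on the carbonyl side → ester.
  CH2CONHCH2: –C(=O)–N– linkage → amide (the N is not an amine).
  CH(COOCH3): pendant –COOCH3: carbonyl C bonded to C and –OCH3 → ester.
  CH2OH: –OH on an sp³ carbon → alcohol.
Ether appears at: CH2OCH2, CH(CH2OCH3), CH(OCH3) → 3.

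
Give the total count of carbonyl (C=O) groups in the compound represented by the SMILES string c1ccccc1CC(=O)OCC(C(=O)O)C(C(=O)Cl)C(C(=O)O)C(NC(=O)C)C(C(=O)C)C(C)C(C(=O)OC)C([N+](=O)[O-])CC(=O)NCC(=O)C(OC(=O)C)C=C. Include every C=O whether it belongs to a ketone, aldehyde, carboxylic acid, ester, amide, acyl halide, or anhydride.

CH2COOCH2: ester, 1 C=O (running total 1).
CH(COOH): carboxylic acid, 1 C=O (running total 2).
CH(COCl): acyl halide, 1 C=O (running total 3).
CH(COOH): carboxylic acid, 1 C=O (running total 4).
CH(NHCOCH3): amide, 1 C=O (running total 5).
CH(COCH3): ketone, 1 C=O (running total 6).
CH(COOCH3): ester, 1 C=O (running total 7).
CH2CONHCH2: amide, 1 C=O (running total 8).
CO: ketone, 1 C=O (running total 9).
CH(OCOCH3): ester, 1 C=O (running total 10).

10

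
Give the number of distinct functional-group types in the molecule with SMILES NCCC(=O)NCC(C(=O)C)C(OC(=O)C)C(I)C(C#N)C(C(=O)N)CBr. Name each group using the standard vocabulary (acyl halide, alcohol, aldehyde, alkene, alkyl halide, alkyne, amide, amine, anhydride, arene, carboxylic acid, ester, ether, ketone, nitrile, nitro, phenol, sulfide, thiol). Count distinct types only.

6

Working along the chain:
  H2NCH2: –NH2 on an sp³ carbon with no adjacent C=O → amine.
  CH2CONHCH2: –C(=O)–N– linkage → amide (the N is not an amine).
  CH(COCH3): pendant –COCH3: carbonyl C bonded to two carbons → ketone.
  CH(OCOCH3): pendant –OC(=O)CH3: an acyloxy group → ester.
  CH(I): halogen on an sp³ carbon → alkyl halide.
  CH(CN): pendant –C≡N: nitrile.
  CH(CONH2): pendant –CONH2: carbonyl C bonded to C and N → amide.
  CH2Br: halogen on an sp³ carbon → alkyl halide.
Distinct types present: alkyl halide, amide, amine, ester, ketone, nitrile.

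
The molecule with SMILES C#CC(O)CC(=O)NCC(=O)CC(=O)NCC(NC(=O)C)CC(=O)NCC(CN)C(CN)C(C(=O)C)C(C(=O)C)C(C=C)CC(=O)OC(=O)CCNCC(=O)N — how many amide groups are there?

5

Taking each segment in turn:
  HC≡C: C≡C triple bond → alkyne.
  CH(OH): –OH on an sp³ carbon → alcohol (secondary).
  CH2CONHCH2: –C(=O)–N– linkage → amide (the N is not an amine).
  CO: –C(=O)– with carbon on both sides → ketone.
  CH2CONHCH2: –C(=O)–N– linkage → amide (the N is not an amine).
  CH(NHCOCH3): pendant –NHC(=O)CH3: N bonded to a carbonyl → amide (not amine).
  CH2CONHCH2: –C(=O)–N– linkage → amide (the N is not an amine).
  CH(CH2NH2): pendant –CH2NH2: N on sp³ C, no adjacent C=O → amine.
  CH(CH2NH2): pendant –CH2NH2: N on sp³ C, no adjacent C=O → amine.
  CH(COCH3): pendant –COCH3: carbonyl C bonded to two carbons → ketone.
  CH(COCH3): pendant –COCH3: carbonyl C bonded to two carbons → ketone.
  CH(CH=CH2): pendant –CH=CH2: C=C double bond → alkene.
  CH2CO-O-COCH2: two acyl groups sharing one oxygen, –C(=O)–O–C(=O)– → anhydride.
  CH2NHCH2: C–N–C with sp³ carbons and no adjacent C=O → amine (secondary).
  CONH2: –C(=O)NH2: carbonyl C bonded to C and to N → amide (the N is not a separate amine).
Amide appears at: CH2CONHCH2, CH2CONHCH2, CH(NHCOCH3), CH2CONHCH2, CONH2 → 5.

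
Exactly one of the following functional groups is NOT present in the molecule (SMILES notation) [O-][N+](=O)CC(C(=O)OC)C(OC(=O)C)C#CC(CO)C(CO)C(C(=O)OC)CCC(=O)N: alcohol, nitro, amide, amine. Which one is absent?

amine

nitro: present (O2NCH2 — –NO2 on carbon → nitro group).
amide: present (CONH2 — –C(=O)NH2: carbonyl C bonded to C and to N → amide (the N is not a separate amine)).
alcohol: present (CH(CH2OH) — pendant –CH2OH on an sp³ backbone C → alcohol).
amine: absent. In CONH2, the nitrogen is bonded directly to a carbonyl carbon, making it part of an amide, not a free amine.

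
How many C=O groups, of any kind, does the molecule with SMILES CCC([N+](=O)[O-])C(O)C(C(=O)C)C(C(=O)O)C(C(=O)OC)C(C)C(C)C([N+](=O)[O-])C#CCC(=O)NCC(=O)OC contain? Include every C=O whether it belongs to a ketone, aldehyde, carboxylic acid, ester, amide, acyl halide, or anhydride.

CH(COCH3): ketone, 1 C=O (running total 1).
CH(COOH): carboxylic acid, 1 C=O (running total 2).
CH(COOCH3): ester, 1 C=O (running total 3).
CH2CONHCH2: amide, 1 C=O (running total 4).
COOCH3: ester, 1 C=O (running total 5).

5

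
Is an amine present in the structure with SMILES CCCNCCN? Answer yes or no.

yes

Taking each segment in turn:
  CH2NHCH2: C–N–C with sp³ carbons and no adjacent C=O → amine (secondary).
  CH2NH2: –NH2 on an sp³ carbon with no adjacent C=O → amine.
The CH2NHCH2 segment supplies the amine: C–N–C with sp³ carbons and no adjacent C=O → amine (secondary).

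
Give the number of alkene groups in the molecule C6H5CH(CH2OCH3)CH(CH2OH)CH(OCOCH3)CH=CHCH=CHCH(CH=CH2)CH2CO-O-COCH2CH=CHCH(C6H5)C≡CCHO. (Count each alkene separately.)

Reading the structure from left to right:
  C6H5: C6H5– phenyl ring → arene.
  CH(CH2OCH3): pendant –CH2OCH3: C–O–C linkage → ether.
  CH(CH2OH): pendant –CH2OH on an sp³ backbone C → alcohol.
  CH(OCOCH3): pendant –OC(=O)CH3: an acyloxy group → ester.
  CH=CH: C=C double bond → alkene.
  CH=CH: C=C double bond → alkene.
  CH(CH=CH2): pendant –CH=CH2: C=C double bond → alkene.
  CH2CO-O-COCH2: two acyl groups sharing one oxygen, –C(=O)–O–C(=O)– → anhydride.
  CH=CH: C=C double bond → alkene.
  CH(C6H5): pendant –C6H5: benzene ring → arene.
  C≡C: C≡C triple bond → alkyne.
  CHO: terminal –CHO: carbonyl C bonded to H and C → aldehyde.
Alkene appears at: CH=CH, CH=CH, CH(CH=CH2), CH=CH → 4.

4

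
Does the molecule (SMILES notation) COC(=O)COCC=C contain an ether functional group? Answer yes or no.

CH3O–C(=O)–: carbonyl C bonded to C and to –OCH3 → ester (not ketone + ether).
C–O–C with sp³ carbons on both sides and no adjacent C=O → ether.
C=C double bond → alkene.
The CH2OCH2 segment supplies the ether: C–O–C with sp³ carbons on both sides and no adjacent C=O → ether.

yes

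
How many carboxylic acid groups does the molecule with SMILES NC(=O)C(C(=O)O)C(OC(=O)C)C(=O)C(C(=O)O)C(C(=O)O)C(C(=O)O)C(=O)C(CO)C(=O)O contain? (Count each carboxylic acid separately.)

5

Working along the chain:
  H2NCO: –C(=O)NH2: carbonyl C bonded to C and to N → amide (the N is not a separate amine).
  CH(COOH): pendant –COOH: carbonyl C bonded to C and –OH → carboxylic acid.
  CH(OCOCH3): pendant –OC(=O)CH3: an acyloxy group → ester.
  CO: –C(=O)– with carbon on both sides → ketone.
  CH(COOH): pendant –COOH: carbonyl C bonded to C and –OH → carboxylic acid.
  CH(COOH): pendant –COOH: carbonyl C bonded to C and –OH → carboxylic acid.
  CH(COOH): pendant –COOH: carbonyl C bonded to C and –OH → carboxylic acid.
  CO: –C(=O)– with carbon on both sides → ketone.
  CH(CH2OH): pendant –CH2OH on an sp³ backbone C → alcohol.
  COOH: –COOH: carbonyl C bonded to –OH and C → carboxylic acid (the –OH is not a separate alcohol).
Carboxylic acid appears at: CH(COOH), CH(COOH), CH(COOH), CH(COOH), COOH → 5.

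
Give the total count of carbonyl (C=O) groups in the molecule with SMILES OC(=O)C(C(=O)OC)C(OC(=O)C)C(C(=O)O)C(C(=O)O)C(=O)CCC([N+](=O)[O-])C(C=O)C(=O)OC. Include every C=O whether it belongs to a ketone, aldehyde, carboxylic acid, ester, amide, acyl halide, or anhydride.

HOOC: carboxylic acid, 1 C=O (running total 1).
CH(COOCH3): ester, 1 C=O (running total 2).
CH(OCOCH3): ester, 1 C=O (running total 3).
CH(COOH): carboxylic acid, 1 C=O (running total 4).
CH(COOH): carboxylic acid, 1 C=O (running total 5).
CO: ketone, 1 C=O (running total 6).
CH(CHO): aldehyde, 1 C=O (running total 7).
COOCH3: ester, 1 C=O (running total 8).

8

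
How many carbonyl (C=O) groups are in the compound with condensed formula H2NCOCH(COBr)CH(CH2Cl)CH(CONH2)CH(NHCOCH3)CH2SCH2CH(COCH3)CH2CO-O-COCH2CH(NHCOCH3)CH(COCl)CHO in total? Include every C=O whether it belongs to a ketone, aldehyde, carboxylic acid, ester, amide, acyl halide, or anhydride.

10

H2NCO: amide, 1 C=O (running total 1).
CH(COBr): acyl halide, 1 C=O (running total 2).
CH(CONH2): amide, 1 C=O (running total 3).
CH(NHCOCH3): amide, 1 C=O (running total 4).
CH(COCH3): ketone, 1 C=O (running total 5).
CH2CO-O-COCH2: anhydride, 2 C=O (running total 7).
CH(NHCOCH3): amide, 1 C=O (running total 8).
CH(COCl): acyl halide, 1 C=O (running total 9).
CHO: aldehyde, 1 C=O (running total 10).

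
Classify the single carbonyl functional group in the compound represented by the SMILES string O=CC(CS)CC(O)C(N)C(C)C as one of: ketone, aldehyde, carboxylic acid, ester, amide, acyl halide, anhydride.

aldehyde

The carbonyl is in the OHC segment: terminal –CHO: carbonyl C bonded to H and C → aldehyde.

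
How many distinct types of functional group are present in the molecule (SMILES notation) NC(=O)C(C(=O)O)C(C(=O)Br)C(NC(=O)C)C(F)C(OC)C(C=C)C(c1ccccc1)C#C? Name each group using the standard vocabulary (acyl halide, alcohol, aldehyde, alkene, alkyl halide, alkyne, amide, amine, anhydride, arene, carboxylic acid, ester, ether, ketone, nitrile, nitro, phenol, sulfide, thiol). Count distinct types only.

8

Working along the chain:
  H2NCO: –C(=O)NH2: carbonyl C bonded to C and to N → amide (the N is not a separate amine).
  CH(COOH): pendant –COOH: carbonyl C bonded to C and –OH → carboxylic acid.
  CH(COBr): pendant –C(=O)X: carbonyl C bonded to C and halogen → acyl halide.
  CH(NHCOCH3): pendant –NHC(=O)CH3: N bonded to a carbonyl → amide (not amine).
  CH(F): halogen on an sp³ carbon → alkyl halide.
  CH(OCH3): pendant –OCH3: C–O–C with sp³ C, no adjacent C=O → ether.
  CH(CH=CH2): pendant –CH=CH2: C=C double bond → alkene.
  CH(C6H5): pendant –C6H5: benzene ring → arene.
  C≡CH: C≡C triple bond → alkyne.
Distinct types present: acyl halide, alkene, alkyl halide, alkyne, amide, arene, carboxylic acid, ether.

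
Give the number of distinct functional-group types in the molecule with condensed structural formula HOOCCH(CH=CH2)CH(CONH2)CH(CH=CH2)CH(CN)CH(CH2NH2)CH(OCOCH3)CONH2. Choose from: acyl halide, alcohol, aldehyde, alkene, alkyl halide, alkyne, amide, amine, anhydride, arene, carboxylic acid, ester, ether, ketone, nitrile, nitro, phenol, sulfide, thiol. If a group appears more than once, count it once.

6

Reading the structure from left to right:
  HOOC: –COOH: carbonyl C bonded to –OH and C → carboxylic acid (the –OH is not a separate alcohol).
  CH(CH=CH2): pendant –CH=CH2: C=C double bond → alkene.
  CH(CONH2): pendant –CONH2: carbonyl C bonded to C and N → amide.
  CH(CH=CH2): pendant –CH=CH2: C=C double bond → alkene.
  CH(CN): pendant –C≡N: nitrile.
  CH(CH2NH2): pendant –CH2NH2: N on sp³ C, no adjacent C=O → amine.
  CH(OCOCH3): pendant –OC(=O)CH3: an acyloxy group → ester.
  CONH2: –C(=O)NH2: carbonyl C bonded to C and to N → amide (the N is not a separate amine).
Distinct types present: alkene, amide, amine, carboxylic acid, ester, nitrile.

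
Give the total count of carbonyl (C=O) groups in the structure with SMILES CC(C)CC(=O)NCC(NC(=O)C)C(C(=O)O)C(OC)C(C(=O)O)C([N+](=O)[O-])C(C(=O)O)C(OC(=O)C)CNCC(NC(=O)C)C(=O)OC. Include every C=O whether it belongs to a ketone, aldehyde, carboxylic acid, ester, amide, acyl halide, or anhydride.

8

CH2CONHCH2: amide, 1 C=O (running total 1).
CH(NHCOCH3): amide, 1 C=O (running total 2).
CH(COOH): carboxylic acid, 1 C=O (running total 3).
CH(COOH): carboxylic acid, 1 C=O (running total 4).
CH(COOH): carboxylic acid, 1 C=O (running total 5).
CH(OCOCH3): ester, 1 C=O (running total 6).
CH(NHCOCH3): amide, 1 C=O (running total 7).
COOCH3: ester, 1 C=O (running total 8).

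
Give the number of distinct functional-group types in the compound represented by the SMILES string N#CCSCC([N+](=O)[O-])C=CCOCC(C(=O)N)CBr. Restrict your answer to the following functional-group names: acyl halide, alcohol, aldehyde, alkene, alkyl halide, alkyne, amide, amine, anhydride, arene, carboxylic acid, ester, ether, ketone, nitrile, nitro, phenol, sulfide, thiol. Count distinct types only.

7

Reading the structure from left to right:
  N≡C: N≡C–: carbon triple-bonded to nitrogen → nitrile.
  CH2SCH2: C–S–C linkage → sulfide (thioether).
  CH(NO2): –NO2 on an sp³ carbon → nitro (the N=O is not a carbonyl).
  CH=CH: C=C double bond → alkene.
  CH2OCH2: C–O–C with sp³ carbons on both sides and no adjacent C=O → ether.
  CH(CONH2): pendant –CONH2: carbonyl C bonded to C and N → amide.
  CH2Br: halogen on an sp³ carbon → alkyl halide.
Distinct types present: alkene, alkyl halide, amide, ether, nitrile, nitro, sulfide.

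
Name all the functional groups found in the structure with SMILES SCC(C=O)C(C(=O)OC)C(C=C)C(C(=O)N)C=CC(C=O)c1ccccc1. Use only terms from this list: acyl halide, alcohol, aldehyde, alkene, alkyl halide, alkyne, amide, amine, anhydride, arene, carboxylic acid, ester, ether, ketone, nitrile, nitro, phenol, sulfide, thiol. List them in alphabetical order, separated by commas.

aldehyde, alkene, amide, arene, ester, thiol

Reading the structure from left to right:
  HSCH2: –SH on an sp³ carbon → thiol.
  CH(CHO): pendant –CHO: carbonyl C bonded to C and H → aldehyde.
  CH(COOCH3): pendant –COOCH3: carbonyl C bonded to C and –OCH3 → ester.
  CH(CH=CH2): pendant –CH=CH2: C=C double bond → alkene.
  CH(CONH2): pendant –CONH2: carbonyl C bonded to C and N → amide.
  CH=CH: C=C double bond → alkene.
  CH(CHO): pendant –CHO: carbonyl C bonded to C and H → aldehyde.
  C6H5: –C6H5 phenyl ring → arene.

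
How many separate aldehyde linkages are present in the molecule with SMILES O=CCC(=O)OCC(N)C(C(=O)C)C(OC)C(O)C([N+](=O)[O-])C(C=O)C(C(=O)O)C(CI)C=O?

Taking each segment in turn:
  OHC: terminal –CHO: carbonyl C bonded to H and C → aldehyde.
  CH2COOCH2: –C(=O)–O–C with C on the carbonyl side → ester.
  CH(NH2): –NH2 on an sp³ carbon with no adjacent C=O → amine.
  CH(COCH3): pendant –COCH3: carbonyl C bonded to two carbons → ketone.
  CH(OCH3): pendant –OCH3: C–O–C with sp³ C, no adjacent C=O → ether.
  CH(OH): –OH on an sp³ carbon → alcohol (secondary).
  CH(NO2): –NO2 on an sp³ carbon → nitro (the N=O is not a carbonyl).
  CH(CHO): pendant –CHO: carbonyl C bonded to C and H → aldehyde.
  CH(COOH): pendant –COOH: carbonyl C bonded to C and –OH → carboxylic acid.
  CH(CH2I): pendant –CH2X: halogen on sp³ carbon → alkyl halide.
  CHO: terminal –CHO: carbonyl C bonded to H and C → aldehyde.
Aldehyde appears at: OHC, CH(CHO), CHO → 3.

3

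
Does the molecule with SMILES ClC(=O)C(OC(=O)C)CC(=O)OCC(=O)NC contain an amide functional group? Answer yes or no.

yes

Working along the chain:
  ClCO: –C(=O)Cl: carbonyl C bonded to C and to a halogen → acyl halide (not alkyl halide).
  CH(OCOCH3): pendant –OC(=O)CH3: an acyloxy group → ester.
  CH2COOCH2: –C(=O)–O–C with C on the carbonyl side → ester.
  CONHCH3: –C(=O)NHCH3: carbonyl C bonded to C and to N → amide (the N is not an amine).
The CONHCH3 segment supplies the amide: –C(=O)NHCH3: carbonyl C bonded to C and to N → amide (the N is not an amine).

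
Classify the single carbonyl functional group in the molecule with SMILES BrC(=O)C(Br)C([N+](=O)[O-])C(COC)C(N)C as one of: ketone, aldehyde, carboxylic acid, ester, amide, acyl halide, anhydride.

acyl halide

The carbonyl is in the BrCO segment: –C(=O)Br: carbonyl C bonded to C and to a halogen → acyl halide (not alkyl halide).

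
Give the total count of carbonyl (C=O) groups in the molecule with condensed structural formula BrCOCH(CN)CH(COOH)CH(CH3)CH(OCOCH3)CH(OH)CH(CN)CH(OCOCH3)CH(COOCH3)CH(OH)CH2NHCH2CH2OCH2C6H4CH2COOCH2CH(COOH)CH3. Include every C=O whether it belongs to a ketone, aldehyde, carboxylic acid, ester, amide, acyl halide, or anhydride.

7

BrCO: acyl halide, 1 C=O (running total 1).
CH(COOH): carboxylic acid, 1 C=O (running total 2).
CH(OCOCH3): ester, 1 C=O (running total 3).
CH(OCOCH3): ester, 1 C=O (running total 4).
CH(COOCH3): ester, 1 C=O (running total 5).
CH2COOCH2: ester, 1 C=O (running total 6).
CH(COOH): carboxylic acid, 1 C=O (running total 7).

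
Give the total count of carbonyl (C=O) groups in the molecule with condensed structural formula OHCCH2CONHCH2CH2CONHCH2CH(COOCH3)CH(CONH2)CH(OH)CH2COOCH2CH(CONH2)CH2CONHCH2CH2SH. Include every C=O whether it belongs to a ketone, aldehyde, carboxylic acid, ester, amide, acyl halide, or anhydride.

8

OHC: aldehyde, 1 C=O (running total 1).
CH2CONHCH2: amide, 1 C=O (running total 2).
CH2CONHCH2: amide, 1 C=O (running total 3).
CH(COOCH3): ester, 1 C=O (running total 4).
CH(CONH2): amide, 1 C=O (running total 5).
CH2COOCH2: ester, 1 C=O (running total 6).
CH(CONH2): amide, 1 C=O (running total 7).
CH2CONHCH2: amide, 1 C=O (running total 8).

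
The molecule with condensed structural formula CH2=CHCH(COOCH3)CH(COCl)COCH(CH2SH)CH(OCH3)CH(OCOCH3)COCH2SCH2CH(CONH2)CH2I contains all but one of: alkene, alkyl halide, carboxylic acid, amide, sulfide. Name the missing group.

carboxylic acid

amide: present (CH(CONH2) — pendant –CONH2: carbonyl C bonded to C and N → amide).
alkene: present (CH2=CH — C=C double bond → alkene).
alkyl halide: present (CH2I — halogen on an sp³ carbon → alkyl halide).
sulfide: present (CH2SCH2 — C–S–C linkage → sulfide (thioether)).
carboxylic acid: absent. In each of CH(COOCH3) and CH(OCOCH3), the acyl oxygen is bonded to carbon (–O–C), not to H, so this is an ester. In CH(CONH2), the carbonyl is bonded to nitrogen, not to –OH; that is an amide.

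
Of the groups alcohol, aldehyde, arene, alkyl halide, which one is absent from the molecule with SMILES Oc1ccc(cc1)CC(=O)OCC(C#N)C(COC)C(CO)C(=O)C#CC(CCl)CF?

aldehyde

alcohol: present (CH(CH2OH) — pendant –CH2OH on an sp³ backbone C → alcohol).
arene: present (HOC6H4 — –OH attached directly to an aromatic ring → phenol (not alcohol); the ring itself is an arene).
alkyl halide: present (CH(CH2Cl) — pendant –CH2X: halogen on sp³ carbon → alkyl halide).
aldehyde: absent. In CO, the carbonyl carbon is bonded to two carbons, so it is a ketone, not an aldehyde.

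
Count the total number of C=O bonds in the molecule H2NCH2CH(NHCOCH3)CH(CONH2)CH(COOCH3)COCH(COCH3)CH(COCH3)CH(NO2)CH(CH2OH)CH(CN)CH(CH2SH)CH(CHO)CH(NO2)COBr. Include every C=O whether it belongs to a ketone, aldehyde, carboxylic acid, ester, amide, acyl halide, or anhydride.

8

CH(NHCOCH3): amide, 1 C=O (running total 1).
CH(CONH2): amide, 1 C=O (running total 2).
CH(COOCH3): ester, 1 C=O (running total 3).
CO: ketone, 1 C=O (running total 4).
CH(COCH3): ketone, 1 C=O (running total 5).
CH(COCH3): ketone, 1 C=O (running total 6).
CH(CHO): aldehyde, 1 C=O (running total 7).
COBr: acyl halide, 1 C=O (running total 8).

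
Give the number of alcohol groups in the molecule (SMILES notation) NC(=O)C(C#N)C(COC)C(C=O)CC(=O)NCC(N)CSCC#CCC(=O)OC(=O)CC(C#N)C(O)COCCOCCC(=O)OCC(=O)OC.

1

–C(=O)NH2: carbonyl C bonded to C and to N → amide (the N is not a separate amine).
pendant –C≡N: nitrile.
pendant –CH2OCH3: C–O–C linkage → ether.
pendant –CHO: carbonyl C bonded to C and H → aldehyde.
–C(=O)–N– linkage → amide (the N is not an amine).
–NH2 on an sp³ carbon with no adjacent C=O → amine.
C–S–C linkage → sulfide (thioether).
C≡C triple bond → alkyne.
two acyl groups sharing one oxygen, –C(=O)–O–C(=O)– → anhydride.
pendant –C≡N: nitrile.
–OH on an sp³ carbon → alcohol (secondary).
C–O–C with sp³ carbons on both sides and no adjacent C=O → ether.
C–O–C with sp³ carbons on both sides and no adjacent C=O → ether.
–C(=O)–O–C with C on the carbonyl side → ester.
–C(=O)OCH3: carbonyl C bonded to C and to –OCH3 → ester (not ketone + ether).
Alcohol appears at: CH(OH) → 1.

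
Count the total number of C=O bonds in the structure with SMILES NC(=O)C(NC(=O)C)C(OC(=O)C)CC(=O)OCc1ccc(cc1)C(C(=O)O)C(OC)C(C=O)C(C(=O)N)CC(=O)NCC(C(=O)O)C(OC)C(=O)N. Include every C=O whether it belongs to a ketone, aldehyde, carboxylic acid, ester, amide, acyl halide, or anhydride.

10

H2NCO: amide, 1 C=O (running total 1).
CH(NHCOCH3): amide, 1 C=O (running total 2).
CH(OCOCH3): ester, 1 C=O (running total 3).
CH2COOCH2: ester, 1 C=O (running total 4).
CH(COOH): carboxylic acid, 1 C=O (running total 5).
CH(CHO): aldehyde, 1 C=O (running total 6).
CH(CONH2): amide, 1 C=O (running total 7).
CH2CONHCH2: amide, 1 C=O (running total 8).
CH(COOH): carboxylic acid, 1 C=O (running total 9).
CONH2: amide, 1 C=O (running total 10).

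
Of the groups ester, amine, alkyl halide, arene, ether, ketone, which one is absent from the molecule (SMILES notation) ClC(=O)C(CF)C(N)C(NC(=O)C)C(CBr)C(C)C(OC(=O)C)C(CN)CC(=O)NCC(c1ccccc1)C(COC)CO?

arene: present (CH(C6H5) — pendant –C6H5: benzene ring → arene).
ester: present (CH(OCOCH3) — pendant –OC(=O)CH3: an acyloxy group → ester).
alkyl halide: present (CH(CH2F) — pendant –CH2X: halogen on sp³ carbon → alkyl halide).
ether: present (CH(CH2OCH3) — pendant –CH2OCH3: C–O–C linkage → ether).
amine: present (CH(NH2) — –NH2 on an sp³ carbon with no adjacent C=O → amine).
ketone: absent. In CH(OCOCH3), the C=O is bonded to an –O–C group, which defines an ester, not a ketone. In each of CH(NHCOCH3) and CH2CONHCH2, the C=O is bonded to nitrogen, which defines an amide, not a ketone. In ClCO, the C=O is bonded to a halogen, which defines an acyl halide, not a ketone.

ketone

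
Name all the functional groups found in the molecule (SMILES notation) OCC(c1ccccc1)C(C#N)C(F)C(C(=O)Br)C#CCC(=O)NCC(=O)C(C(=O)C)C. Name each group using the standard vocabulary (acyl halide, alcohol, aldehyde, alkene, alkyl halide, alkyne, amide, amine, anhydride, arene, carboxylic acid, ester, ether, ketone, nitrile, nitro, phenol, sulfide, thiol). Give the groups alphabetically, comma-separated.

acyl halide, alcohol, alkyl halide, alkyne, amide, arene, ketone, nitrile

Working along the chain:
  HOCH2: HO– on an sp³ carbon → alcohol.
  CH(C6H5): pendant –C6H5: benzene ring → arene.
  CH(CN): pendant –C≡N: nitrile.
  CH(F): halogen on an sp³ carbon → alkyl halide.
  CH(COBr): pendant –C(=O)X: carbonyl C bonded to C and halogen → acyl halide.
  C≡C: C≡C triple bond → alkyne.
  CH2CONHCH2: –C(=O)–N– linkage → amide (the N is not an amine).
  CO: –C(=O)– with carbon on both sides → ketone.
  CH(COCH3): pendant –COCH3: carbonyl C bonded to two carbons → ketone.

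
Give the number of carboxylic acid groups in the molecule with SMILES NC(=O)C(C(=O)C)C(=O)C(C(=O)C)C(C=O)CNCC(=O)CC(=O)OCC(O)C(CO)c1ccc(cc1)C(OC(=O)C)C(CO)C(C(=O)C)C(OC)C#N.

0

–C(=O)NH2: carbonyl C bonded to C and to N → amide (the N is not a separate amine).
pendant –COCH3: carbonyl C bonded to two carbons → ketone.
–C(=O)– with carbon on both sides → ketone.
pendant –COCH3: carbonyl C bonded to two carbons → ketone.
pendant –CHO: carbonyl C bonded to C and H → aldehyde.
C–N–C with sp³ carbons and no adjacent C=O → amine (secondary).
–C(=O)– with carbon on both sides → ketone.
–C(=O)–O–C with C on the carbonyl side → ester.
–OH on an sp³ carbon → alcohol (secondary).
pendant –CH2OH on an sp³ backbone C → alcohol.
para-disubstituted benzene ring → arene.
pendant –OC(=O)CH3: an acyloxy group → ester.
pendant –CH2OH on an sp³ backbone C → alcohol.
pendant –COCH3: carbonyl C bonded to two carbons → ketone.
pendant –OCH3: C–O–C with sp³ C, no adjacent C=O → ether.
–C≡N: carbon triple-bonded to nitrogen → nitrile.
No segment is a carboxylic acid: H2NCO is amide, not carboxylic acid; CH(CHO) is aldehyde, not carboxylic acid; CH2COOCH2 is ester, not carboxylic acid. → 0.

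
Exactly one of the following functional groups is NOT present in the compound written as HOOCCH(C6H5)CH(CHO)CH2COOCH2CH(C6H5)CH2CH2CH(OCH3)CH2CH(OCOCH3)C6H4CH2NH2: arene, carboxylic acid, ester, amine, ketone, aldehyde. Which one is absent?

ketone

ester: present (CH2COOCH2 — –C(=O)–O–C with C on the carbonyl side → ester).
carboxylic acid: present (HOOC — –COOH: carbonyl C bonded to –OH and C → carboxylic acid (the –OH is not a separate alcohol)).
aldehyde: present (CH(CHO) — pendant –CHO: carbonyl C bonded to C and H → aldehyde).
arene: present (CH(C6H5) — pendant –C6H5: benzene ring → arene).
amine: present (CH2NH2 — –NH2 on an sp³ carbon with no adjacent C=O → amine).
ketone: absent. In each of CH2COOCH2 and CH(OCOCH3), the C=O is bonded to an –O–C group, which defines an ester, not a ketone. In HOOC, the C=O bears an –OH, making it a carboxylic acid rather than a ketone. In CH(CHO), the carbonyl carbon carries an H, so it is an aldehyde, not a ketone.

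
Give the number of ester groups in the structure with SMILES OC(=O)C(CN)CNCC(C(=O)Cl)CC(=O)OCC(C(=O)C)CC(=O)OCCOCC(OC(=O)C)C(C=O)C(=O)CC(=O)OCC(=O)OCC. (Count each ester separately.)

5

Working along the chain:
  HOOC: –COOH: carbonyl C bonded to –OH and C → carboxylic acid (the –OH is not a separate alcohol).
  CH(CH2NH2): pendant –CH2NH2: N on sp³ C, no adjacent C=O → amine.
  CH2NHCH2: C–N–C with sp³ carbons and no adjacent C=O → amine (secondary).
  CH(COCl): pendant –C(=O)X: carbonyl C bonded to C and halogen → acyl halide.
  CH2COOCH2: –C(=O)–O–C with C on the carbonyl side → ester.
  CH(COCH3): pendant –COCH3: carbonyl C bonded to two carbons → ketone.
  CH2COOCH2: –C(=O)–O–C with C on the carbonyl side → ester.
  CH2OCH2: C–O–C with sp³ carbons on both sides and no adjacent C=O → ether.
  CH(OCOCH3): pendant –OC(=O)CH3: an acyloxy group → ester.
  CH(CHO): pendant –CHO: carbonyl C bonded to C and H → aldehyde.
  CO: –C(=O)– with carbon on both sides → ketone.
  CH2COOCH2: –C(=O)–O–C with C on the carbonyl side → ester.
  COOCH2CH3: –C(=O)OCH2CH3: carbonyl C bonded to C and to –OEt → ester.
Ester appears at: CH2COOCH2, CH2COOCH2, CH(OCOCH3), CH2COOCH2, COOCH2CH3 → 5.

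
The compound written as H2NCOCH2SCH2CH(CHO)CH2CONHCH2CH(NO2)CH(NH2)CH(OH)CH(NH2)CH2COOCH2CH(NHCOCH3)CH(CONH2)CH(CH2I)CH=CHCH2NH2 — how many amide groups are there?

Working along the chain:
  H2NCO: –C(=O)NH2: carbonyl C bonded to C and to N → amide (the N is not a separate amine).
  CH2SCH2: C–S–C linkage → sulfide (thioether).
  CH(CHO): pendant –CHO: carbonyl C bonded to C and H → aldehyde.
  CH2CONHCH2: –C(=O)–N– linkage → amide (the N is not an amine).
  CH(NO2): –NO2 on an sp³ carbon → nitro (the N=O is not a carbonyl).
  CH(NH2): –NH2 on an sp³ carbon with no adjacent C=O → amine.
  CH(OH): –OH on an sp³ carbon → alcohol (secondary).
  CH(NH2): –NH2 on an sp³ carbon with no adjacent C=O → amine.
  CH2COOCH2: –C(=O)–O–C with C on the carbonyl side → ester.
  CH(NHCOCH3): pendant –NHC(=O)CH3: N bonded to a carbonyl → amide (not amine).
  CH(CONH2): pendant –CONH2: carbonyl C bonded to C and N → amide.
  CH(CH2I): pendant –CH2X: halogen on sp³ carbon → alkyl halide.
  CH=CH: C=C double bond → alkene.
  CH2NH2: –NH2 on an sp³ carbon with no adjacent C=O → amine.
Amide appears at: H2NCO, CH2CONHCH2, CH(NHCOCH3), CH(CONH2) → 4.

4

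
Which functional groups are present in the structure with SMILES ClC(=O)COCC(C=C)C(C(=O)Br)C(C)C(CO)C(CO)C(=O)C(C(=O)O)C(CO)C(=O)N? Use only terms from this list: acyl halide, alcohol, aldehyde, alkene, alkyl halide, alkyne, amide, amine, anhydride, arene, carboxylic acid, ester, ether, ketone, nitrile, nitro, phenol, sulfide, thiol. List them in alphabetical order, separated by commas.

acyl halide, alcohol, alkene, amide, carboxylic acid, ether, ketone

–C(=O)Cl: carbonyl C bonded to C and to a halogen → acyl halide (not alkyl halide).
C–O–C with sp³ carbons on both sides and no adjacent C=O → ether.
pendant –CH=CH2: C=C double bond → alkene.
pendant –C(=O)X: carbonyl C bonded to C and halogen → acyl halide.
pendant –CH2OH on an sp³ backbone C → alcohol.
pendant –CH2OH on an sp³ backbone C → alcohol.
–C(=O)– with carbon on both sides → ketone.
pendant –COOH: carbonyl C bonded to C and –OH → carboxylic acid.
pendant –CH2OH on an sp³ backbone C → alcohol.
–C(=O)NH2: carbonyl C bonded to C and to N → amide (the N is not a separate amine).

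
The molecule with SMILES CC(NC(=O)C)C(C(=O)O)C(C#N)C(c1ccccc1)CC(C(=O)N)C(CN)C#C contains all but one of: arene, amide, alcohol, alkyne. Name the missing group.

alcohol

arene: present (CH(C6H5) — pendant –C6H5: benzene ring → arene).
amide: present (CH(NHCOCH3) — pendant –NHC(=O)CH3: N bonded to a carbonyl → amide (not amine)).
alkyne: present (C≡CH — C≡C triple bond → alkyne).
alcohol: absent. In CH(COOH), the –OH sits on a carbonyl carbon, making it part of a carboxylic acid, not an alcohol.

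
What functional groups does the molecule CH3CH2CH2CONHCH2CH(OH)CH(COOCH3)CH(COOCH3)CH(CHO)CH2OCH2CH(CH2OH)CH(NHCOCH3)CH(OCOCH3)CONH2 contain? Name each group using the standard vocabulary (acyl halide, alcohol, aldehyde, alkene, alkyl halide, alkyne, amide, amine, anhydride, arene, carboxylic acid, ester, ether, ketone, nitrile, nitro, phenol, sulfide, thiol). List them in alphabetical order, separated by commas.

alcohol, aldehyde, amide, ester, ether

Taking each segment in turn:
  CH2CONHCH2: –C(=O)–N– linkage → amide (the N is not an amine).
  CH(OH): –OH on an sp³ carbon → alcohol (secondary).
  CH(COOCH3): pendant –COOCH3: carbonyl C bonded to C and –OCH3 → ester.
  CH(COOCH3): pendant –COOCH3: carbonyl C bonded to C and –OCH3 → ester.
  CH(CHO): pendant –CHO: carbonyl C bonded to C and H → aldehyde.
  CH2OCH2: C–O–C with sp³ carbons on both sides and no adjacent C=O → ether.
  CH(CH2OH): pendant –CH2OH on an sp³ backbone C → alcohol.
  CH(NHCOCH3): pendant –NHC(=O)CH3: N bonded to a carbonyl → amide (not amine).
  CH(OCOCH3): pendant –OC(=O)CH3: an acyloxy group → ester.
  CONH2: –C(=O)NH2: carbonyl C bonded to C and to N → amide (the N is not a separate amine).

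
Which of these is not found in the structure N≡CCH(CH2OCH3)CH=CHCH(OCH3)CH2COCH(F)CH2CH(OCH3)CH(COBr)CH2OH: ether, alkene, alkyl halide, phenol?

phenol

alkyl halide: present (CH(F) — halogen on an sp³ carbon → alkyl halide).
ether: present (CH(CH2OCH3) — pendant –CH2OCH3: C–O–C linkage → ether).
alkene: present (CH=CH — C=C double bond → alkene).
phenol: absent. In CH2OH, the –OH is on an sp³ carbon, not on an aromatic ring, so it is an alcohol.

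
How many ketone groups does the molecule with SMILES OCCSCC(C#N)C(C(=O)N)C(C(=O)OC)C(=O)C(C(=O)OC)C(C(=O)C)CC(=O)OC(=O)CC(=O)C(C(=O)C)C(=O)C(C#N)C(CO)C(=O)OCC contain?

Reading the structure from left to right:
  HOCH2: HO– on an sp³ carbon → alcohol.
  CH2SCH2: C–S–C linkage → sulfide (thioether).
  CH(CN): pendant –C≡N: nitrile.
  CH(CONH2): pendant –CONH2: carbonyl C bonded to C and N → amide.
  CH(COOCH3): pendant –COOCH3: carbonyl C bonded to C and –OCH3 → ester.
  CO: –C(=O)– with carbon on both sides → ketone.
  CH(COOCH3): pendant –COOCH3: carbonyl C bonded to C and –OCH3 → ester.
  CH(COCH3): pendant –COCH3: carbonyl C bonded to two carbons → ketone.
  CH2CO-O-COCH2: two acyl groups sharing one oxygen, –C(=O)–O–C(=O)– → anhydride.
  CO: –C(=O)– with carbon on both sides → ketone.
  CH(COCH3): pendant –COCH3: carbonyl C bonded to two carbons → ketone.
  CO: –C(=O)– with carbon on both sides → ketone.
  CH(CN): pendant –C≡N: nitrile.
  CH(CH2OH): pendant –CH2OH on an sp³ backbone C → alcohol.
  COOCH2CH3: –C(=O)OCH2CH3: carbonyl C bonded to C and to –OEt → ester.
Ketone appears at: CO, CH(COCH3), CO, CH(COCH3), CO → 5.

5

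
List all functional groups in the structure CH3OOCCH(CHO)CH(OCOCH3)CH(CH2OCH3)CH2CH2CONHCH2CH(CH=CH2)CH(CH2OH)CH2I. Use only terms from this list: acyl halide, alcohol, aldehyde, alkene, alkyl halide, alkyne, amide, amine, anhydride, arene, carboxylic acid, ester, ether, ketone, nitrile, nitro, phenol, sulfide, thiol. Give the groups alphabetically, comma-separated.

CH3O–C(=O)–: carbonyl C bonded to C and to –OCH3 → ester (not ketone + ether).
pendant –CHO: carbonyl C bonded to C and H → aldehyde.
pendant –OC(=O)CH3: an acyloxy group → ester.
pendant –CH2OCH3: C–O–C linkage → ether.
–C(=O)–N– linkage → amide (the N is not an amine).
pendant –CH=CH2: C=C double bond → alkene.
pendant –CH2OH on an sp³ backbone C → alcohol.
halogen on an sp³ carbon → alkyl halide.

alcohol, aldehyde, alkene, alkyl halide, amide, ester, ether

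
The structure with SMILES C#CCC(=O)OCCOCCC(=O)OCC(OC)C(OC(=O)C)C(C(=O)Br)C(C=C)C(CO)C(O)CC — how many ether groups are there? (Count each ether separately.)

Taking each segment in turn:
  HC≡C: C≡C triple bond → alkyne.
  CH2COOCH2: –C(=O)–O–C with C on the carbonyl side → ester.
  CH2OCH2: C–O–C with sp³ carbons on both sides and no adjacent C=O → ether.
  CH2COOCH2: –C(=O)–O–C with C on the carbonyl side → ester.
  CH(OCH3): pendant –OCH3: C–O–C with sp³ C, no adjacent C=O → ether.
  CH(OCOCH3): pendant –OC(=O)CH3: an acyloxy group → ester.
  CH(COBr): pendant –C(=O)X: carbonyl C bonded to C and halogen → acyl halide.
  CH(CH=CH2): pendant –CH=CH2: C=C double bond → alkene.
  CH(CH2OH): pendant –CH2OH on an sp³ backbone C → alcohol.
  CH(OH): –OH on an sp³ carbon → alcohol (secondary).
Ether appears at: CH2OCH2, CH(OCH3) → 2.

2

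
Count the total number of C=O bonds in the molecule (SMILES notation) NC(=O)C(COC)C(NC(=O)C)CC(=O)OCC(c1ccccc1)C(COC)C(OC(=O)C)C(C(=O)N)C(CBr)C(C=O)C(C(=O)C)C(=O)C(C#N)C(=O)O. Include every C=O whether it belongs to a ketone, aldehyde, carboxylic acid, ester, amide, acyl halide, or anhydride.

9

H2NCO: amide, 1 C=O (running total 1).
CH(NHCOCH3): amide, 1 C=O (running total 2).
CH2COOCH2: ester, 1 C=O (running total 3).
CH(OCOCH3): ester, 1 C=O (running total 4).
CH(CONH2): amide, 1 C=O (running total 5).
CH(CHO): aldehyde, 1 C=O (running total 6).
CH(COCH3): ketone, 1 C=O (running total 7).
CO: ketone, 1 C=O (running total 8).
COOH: carboxylic acid, 1 C=O (running total 9).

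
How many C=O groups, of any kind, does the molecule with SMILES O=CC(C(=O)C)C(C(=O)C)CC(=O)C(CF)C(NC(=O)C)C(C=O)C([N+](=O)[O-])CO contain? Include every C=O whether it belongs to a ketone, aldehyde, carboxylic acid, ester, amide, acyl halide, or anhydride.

OHC: aldehyde, 1 C=O (running total 1).
CH(COCH3): ketone, 1 C=O (running total 2).
CH(COCH3): ketone, 1 C=O (running total 3).
CO: ketone, 1 C=O (running total 4).
CH(NHCOCH3): amide, 1 C=O (running total 5).
CH(CHO): aldehyde, 1 C=O (running total 6).

6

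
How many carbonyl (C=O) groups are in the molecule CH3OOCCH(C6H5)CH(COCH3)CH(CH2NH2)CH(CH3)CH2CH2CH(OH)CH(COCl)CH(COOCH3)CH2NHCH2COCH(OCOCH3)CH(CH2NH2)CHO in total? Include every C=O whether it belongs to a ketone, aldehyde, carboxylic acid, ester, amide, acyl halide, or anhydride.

7

CH3OOC: ester, 1 C=O (running total 1).
CH(COCH3): ketone, 1 C=O (running total 2).
CH(COCl): acyl halide, 1 C=O (running total 3).
CH(COOCH3): ester, 1 C=O (running total 4).
CO: ketone, 1 C=O (running total 5).
CH(OCOCH3): ester, 1 C=O (running total 6).
CHO: aldehyde, 1 C=O (running total 7).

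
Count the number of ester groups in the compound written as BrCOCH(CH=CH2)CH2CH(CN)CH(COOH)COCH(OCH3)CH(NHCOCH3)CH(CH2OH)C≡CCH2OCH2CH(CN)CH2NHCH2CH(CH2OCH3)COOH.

Reading the structure from left to right:
  BrCO: –C(=O)Br: carbonyl C bonded to C and to a halogen → acyl halide (not alkyl halide).
  CH(CH=CH2): pendant –CH=CH2: C=C double bond → alkene.
  CH(CN): pendant –C≡N: nitrile.
  CH(COOH): pendant –COOH: carbonyl C bonded to C and –OH → carboxylic acid.
  CO: –C(=O)– with carbon on both sides → ketone.
  CH(OCH3): pendant –OCH3: C–O–C with sp³ C, no adjacent C=O → ether.
  CH(NHCOCH3): pendant –NHC(=O)CH3: N bonded to a carbonyl → amide (not amine).
  CH(CH2OH): pendant –CH2OH on an sp³ backbone C → alcohol.
  C≡C: C≡C triple bond → alkyne.
  CH2OCH2: C–O–C with sp³ carbons on both sides and no adjacent C=O → ether.
  CH(CN): pendant –C≡N: nitrile.
  CH2NHCH2: C–N–C with sp³ carbons and no adjacent C=O → amine (secondary).
  CH(CH2OCH3): pendant –CH2OCH3: C–O–C linkage → ether.
  COOH: –COOH: carbonyl C bonded to –OH and C → carboxylic acid (the –OH is not a separate alcohol).
No segment is a ester: CH(COOH) is carboxylic acid, not ester; CO is ketone, not ester; CH(OCH3) is ether, not ester. → 0.

0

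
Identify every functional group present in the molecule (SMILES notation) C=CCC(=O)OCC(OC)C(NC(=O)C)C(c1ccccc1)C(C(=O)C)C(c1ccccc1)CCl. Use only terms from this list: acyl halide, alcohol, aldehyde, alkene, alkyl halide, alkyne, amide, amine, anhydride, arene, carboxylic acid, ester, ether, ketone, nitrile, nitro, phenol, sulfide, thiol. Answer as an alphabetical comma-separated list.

alkene, alkyl halide, amide, arene, ester, ether, ketone

C=C double bond → alkene.
–C(=O)–O–C with C on the carbonyl side → ester.
pendant –OCH3: C–O–C with sp³ C, no adjacent C=O → ether.
pendant –NHC(=O)CH3: N bonded to a carbonyl → amide (not amine).
pendant –C6H5: benzene ring → arene.
pendant –COCH3: carbonyl C bonded to two carbons → ketone.
pendant –C6H5: benzene ring → arene.
halogen on an sp³ carbon → alkyl halide.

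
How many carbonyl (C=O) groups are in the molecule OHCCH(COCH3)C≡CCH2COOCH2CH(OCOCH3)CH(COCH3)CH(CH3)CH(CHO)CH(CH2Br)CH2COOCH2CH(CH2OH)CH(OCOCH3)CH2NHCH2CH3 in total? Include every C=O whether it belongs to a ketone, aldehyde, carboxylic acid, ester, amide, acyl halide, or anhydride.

8

OHC: aldehyde, 1 C=O (running total 1).
CH(COCH3): ketone, 1 C=O (running total 2).
CH2COOCH2: ester, 1 C=O (running total 3).
CH(OCOCH3): ester, 1 C=O (running total 4).
CH(COCH3): ketone, 1 C=O (running total 5).
CH(CHO): aldehyde, 1 C=O (running total 6).
CH2COOCH2: ester, 1 C=O (running total 7).
CH(OCOCH3): ester, 1 C=O (running total 8).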